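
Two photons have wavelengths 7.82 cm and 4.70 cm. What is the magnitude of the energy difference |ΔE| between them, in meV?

0.0105 meV

Using E = hc/λ: E₁ = 2.540 × 10^-24 J, E₂ = 4.226 × 10^-24 J.
|ΔE| = |2.540 × 10^-24 − 4.226 × 10^-24| = 1.69 × 10^-24 J = 0.0105 meV.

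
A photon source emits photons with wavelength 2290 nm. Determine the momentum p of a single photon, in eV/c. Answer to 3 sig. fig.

Use h = 6.62607015e-34 J·s, c = 2.99792458e8 m/s, 1 eV = 1.602176634e-19 J.
In SI units: λ = 2290 nm = 2.29e-6 m.
The photon relation is p = h/λ, giving p = 2.893e-28 kg·m/s.
Converting to eV/c: p = 0.5414 eV/c ≈ 0.541 eV/c.

0.541 eV/c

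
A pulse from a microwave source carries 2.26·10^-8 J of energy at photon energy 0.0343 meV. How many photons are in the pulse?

Per-photon energy: E = 5.495·10^-24 J (from energy = 0.0343 meV).
N = E_total / E_photon = 2.26·10^-8 J / 5.495·10^-24 J = 4.11·10^15.

4.11·10^15 photons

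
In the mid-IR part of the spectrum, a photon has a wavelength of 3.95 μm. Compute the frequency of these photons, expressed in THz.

75.9 THz

In SI units: λ = 3.95 μm = 3.95 × 10^-6 m.
For a photon f = c/λ, so f = 7.590 × 10^13 Hz.
Converting to THz: f = 75.90 THz ≈ 75.9 THz.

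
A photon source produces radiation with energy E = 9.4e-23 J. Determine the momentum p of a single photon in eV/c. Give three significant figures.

(c = 2.99792458e8 m/s, 1 eV = 1.602176634e-19 J.)
The photon relation is p = E/c, giving p = 3.136e-31 kg·m/s.
Converting to eV/c: p = 5.867e-4 eV/c ≈ 5.87e-4 eV/c.

5.87e-4 eV/c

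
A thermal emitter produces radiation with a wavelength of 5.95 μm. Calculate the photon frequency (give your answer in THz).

50.4 THz

(c = 2.99792458e8 m/s.)
In SI units: λ = 5.95 μm = 5.95e-6 m.
The photon relation is f = c/λ, giving f = 5.039e13 Hz.
Converting to THz: f = 50.39 THz ≈ 50.4 THz.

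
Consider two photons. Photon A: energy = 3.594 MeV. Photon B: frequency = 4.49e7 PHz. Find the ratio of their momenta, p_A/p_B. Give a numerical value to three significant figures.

0.0194

p_A = 1.921e-21 kg·m/s (from energy = 3.594 MeV, via p = E/c).
p_B = 9.924e-20 kg·m/s (from frequency = 4.49e7 PHz, via p = hf/c).
Ratio = 1.921e-21 / 9.924e-20 = 0.0194.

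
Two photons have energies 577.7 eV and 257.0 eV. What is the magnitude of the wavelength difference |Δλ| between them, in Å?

26.8 Å

Using λ = hc/E: λ₁ = 2.1462e-9 m, λ₂ = 4.8243e-9 m.
|Δλ| = |2.1462e-9 − 4.8243e-9| = 2.68e-9 m = 26.8 Å.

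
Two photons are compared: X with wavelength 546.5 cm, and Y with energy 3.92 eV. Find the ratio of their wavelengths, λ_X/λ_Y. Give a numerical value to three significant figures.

λ_X = 5.465 m (from wavelength = 546.5 cm, via λ given directly).
λ_Y = 3.163e-7 m (from energy = 3.92 eV, via λ = hc/E).
Ratio = 5.465 / 3.163e-7 = 1.73e7.

1.73e7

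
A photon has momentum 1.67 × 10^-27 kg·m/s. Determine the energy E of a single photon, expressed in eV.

Since E = pc for a photon, E = 5.007 × 10^-19 J.
Converting to eV: E = 3.125 eV ≈ 3.12 eV.

3.12 eV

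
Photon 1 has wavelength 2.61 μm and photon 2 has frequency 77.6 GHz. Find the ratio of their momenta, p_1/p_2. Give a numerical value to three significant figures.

1480

p_1 = 2.539 × 10^-28 kg·m/s (from wavelength = 2.61 μm, via p = h/λ).
p_2 = 1.715 × 10^-31 kg·m/s (from frequency = 77.6 GHz, via p = hf/c).
Ratio = 2.539 × 10^-28 / 1.715 × 10^-31 = 1480.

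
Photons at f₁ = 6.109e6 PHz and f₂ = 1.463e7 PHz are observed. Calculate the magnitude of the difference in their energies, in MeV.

35.2 MeV

Using E = hf: E₁ = 4.0479e-12 J, E₂ = 9.6939e-12 J.
|ΔE| = |4.0479e-12 − 9.6939e-12| = 5.65e-12 J = 35.2 MeV.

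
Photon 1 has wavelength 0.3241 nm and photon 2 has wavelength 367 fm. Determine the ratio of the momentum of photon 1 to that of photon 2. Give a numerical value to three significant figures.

p_1 = 2.044 × 10^-24 kg·m/s (from wavelength = 0.3241 nm, via p = h/λ).
p_2 = 1.805 × 10^-21 kg·m/s (from wavelength = 367 fm, via p = h/λ).
Ratio = 2.044 × 10^-24 / 1.805 × 10^-21 = 1.13 × 10^-3.

1.13 × 10^-3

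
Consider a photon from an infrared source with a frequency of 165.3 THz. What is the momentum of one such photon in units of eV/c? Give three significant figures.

0.684 eV/c

Use h = 6.62607015e-34 J·s, c = 2.99792458e8 m/s, 1 eV = 1.602176634e-19 J.
In SI units: f = 165.3 THz = 1.653e14 Hz.
For a photon p = hf/c, so p = 3.653e-28 kg·m/s.
Converting to eV/c: p = 0.6836 eV/c ≈ 0.684 eV/c.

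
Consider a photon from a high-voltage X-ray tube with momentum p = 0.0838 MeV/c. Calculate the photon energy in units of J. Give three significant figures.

First convert: p = 0.0838 MeV/c = 4.4785e-23 kg·m/s.
For a photon E = pc, so E = 1.343e-14 J.
So E ≈ 1.34e-14 J.

1.34e-14 J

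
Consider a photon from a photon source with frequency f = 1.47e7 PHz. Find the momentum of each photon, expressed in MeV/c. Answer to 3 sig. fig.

In SI units: f = 1.47e7 PHz = 1.47e22 Hz.
The photon relation is p = hf/c, giving p = 3.249e-20 kg·m/s.
Converting to MeV/c: p = 60.79 MeV/c ≈ 60.8 MeV/c.

60.8 MeV/c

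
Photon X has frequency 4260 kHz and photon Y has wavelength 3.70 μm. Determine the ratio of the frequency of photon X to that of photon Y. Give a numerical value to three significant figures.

f_X = 4.260e6 Hz (from frequency = 4260 kHz, via f given directly).
f_Y = 8.102e13 Hz (from wavelength = 3.70 μm, via f = c/λ).
Ratio = 4.260e6 / 8.102e13 = 5.26e-8.

5.26e-8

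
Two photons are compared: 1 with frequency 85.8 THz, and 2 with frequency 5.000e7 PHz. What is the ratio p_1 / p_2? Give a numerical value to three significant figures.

1.72e-9

p_1 = 1.896e-28 kg·m/s (from frequency = 85.8 THz, via p = hf/c).
p_2 = 1.105e-19 kg·m/s (from frequency = 5.000e7 PHz, via p = hf/c).
Ratio = 1.896e-28 / 1.105e-19 = 1.72e-9.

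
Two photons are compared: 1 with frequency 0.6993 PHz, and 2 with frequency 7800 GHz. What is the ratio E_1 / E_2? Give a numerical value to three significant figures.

89.7

E_1 = 4.634 × 10^-19 J (from frequency = 0.6993 PHz, via E = hf).
E_2 = 5.168 × 10^-21 J (from frequency = 7800 GHz, via E = hf).
Ratio = 4.634 × 10^-19 / 5.168 × 10^-21 = 89.7.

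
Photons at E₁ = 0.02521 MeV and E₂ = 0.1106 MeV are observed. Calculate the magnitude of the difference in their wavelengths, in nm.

Using λ = hc/E: λ₁ = 4.9181e-11 m, λ₂ = 1.1210e-11 m.
|Δλ| = |4.9181e-11 − 1.1210e-11| = 3.80e-11 m = 0.0380 nm.

0.0380 nm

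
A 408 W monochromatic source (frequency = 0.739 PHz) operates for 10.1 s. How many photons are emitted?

8.42e21 photons

Total energy: E_total = P·t = 408 × 10.1 = 4121 J.
Per-photon energy: E = 4.897e-19 J.
N = E_total / E_photon = 8.42e21.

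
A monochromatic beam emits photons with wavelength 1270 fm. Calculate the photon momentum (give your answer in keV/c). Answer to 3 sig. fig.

976 keV/c

Take h = 6.62607015e-34 J·s, c = 2.99792458e8 m/s, 1 eV = 1.602176634e-19 J.
First convert: λ = 1270 fm = 1.27e-12 m.
The photon relation is p = h/λ, giving p = 5.217e-22 kg·m/s.
Converting to keV/c: p = 976.3 keV/c ≈ 976 keV/c.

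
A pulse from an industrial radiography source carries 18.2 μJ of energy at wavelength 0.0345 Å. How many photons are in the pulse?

Per-photon energy: E = 5.758e-14 J (from wavelength = 0.0345 Å).
N = E_total / E_photon = 1.82e-5 J / 5.758e-14 J = 3.16e8.

3.16e8 photons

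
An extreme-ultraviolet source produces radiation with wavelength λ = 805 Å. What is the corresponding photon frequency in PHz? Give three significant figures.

3.72 PHz

In SI units: λ = 805 Å = 8.05·10^-8 m.
Since f = c/λ for a photon, f = 3.724·10^15 Hz.
Converting to PHz: f = 3.724 PHz ≈ 3.72 PHz.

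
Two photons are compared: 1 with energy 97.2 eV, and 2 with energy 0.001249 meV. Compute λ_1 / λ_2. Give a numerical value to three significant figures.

1.28 × 10^-8

λ_1 = 1.276 × 10^-8 m (from energy = 97.2 eV, via λ = hc/E).
λ_2 = 0.9927 m (from energy = 0.001249 meV, via λ = hc/E).
Ratio = 1.276 × 10^-8 / 0.9927 = 1.28 × 10^-8.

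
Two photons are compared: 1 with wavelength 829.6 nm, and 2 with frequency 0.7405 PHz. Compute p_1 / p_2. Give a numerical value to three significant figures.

0.488

p_1 = 7.987 × 10^-28 kg·m/s (from wavelength = 829.6 nm, via p = h/λ).
p_2 = 1.637 × 10^-27 kg·m/s (from frequency = 0.7405 PHz, via p = hf/c).
Ratio = 7.987 × 10^-28 / 1.637 × 10^-27 = 0.488.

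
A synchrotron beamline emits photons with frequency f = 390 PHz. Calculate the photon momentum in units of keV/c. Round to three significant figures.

In SI units: f = 390 PHz = 3.9 × 10^17 Hz.
Apply p = hf/c: p = 8.620 × 10^-25 kg·m/s.
Converting to keV/c: p = 1.613 keV/c ≈ 1.61 keV/c.

1.61 keV/c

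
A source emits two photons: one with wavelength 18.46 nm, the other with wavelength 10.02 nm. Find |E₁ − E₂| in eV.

Using E = hc/λ: E₁ = 1.0761e-17 J, E₂ = 1.9825e-17 J.
|ΔE| = |1.0761e-17 − 1.9825e-17| = 9.06e-18 J = 56.6 eV.

56.6 eV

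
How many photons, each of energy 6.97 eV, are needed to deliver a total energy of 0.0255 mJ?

2.28e13 photons

Per-photon energy: E = 1.117e-18 J (from energy = 6.97 eV).
N = E_total / E_photon = 2.55e-5 J / 1.117e-18 J = 2.28e13.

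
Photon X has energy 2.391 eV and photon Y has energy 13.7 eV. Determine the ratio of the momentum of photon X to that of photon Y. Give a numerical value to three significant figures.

0.175

p_X = 1.278·10^-27 kg·m/s (from energy = 2.391 eV, via p = E/c).
p_Y = 7.322·10^-27 kg·m/s (from energy = 13.7 eV, via p = E/c).
Ratio = 1.278·10^-27 / 7.322·10^-27 = 0.175.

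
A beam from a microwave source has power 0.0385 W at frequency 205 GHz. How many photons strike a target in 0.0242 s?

6.86·10^18 photons

Total energy: E_total = P·t = 0.0385 × 0.0242 = 9.317·10^-4 J.
Per-photon energy: E = 1.358·10^-22 J.
N = E_total / E_photon = 6.86·10^18.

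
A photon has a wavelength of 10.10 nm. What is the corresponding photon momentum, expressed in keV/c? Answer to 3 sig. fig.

(h = 6.62607015e-34 J·s, c = 2.99792458e8 m/s, 1 eV = 1.602176634e-19 J.)
In SI units: λ = 10.10 nm = 1.010e-8 m.
For a photon p = h/λ, so p = 6.560e-26 kg·m/s.
Converting to keV/c: p = 0.1228 keV/c ≈ 0.123 keV/c.

0.123 keV/c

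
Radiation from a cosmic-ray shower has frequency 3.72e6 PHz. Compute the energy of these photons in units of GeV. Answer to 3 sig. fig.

Take h = 6.62607015e-34 J·s, 1 eV = 1.602176634e-19 J.
Convert to SI: f = 3.72e6 PHz = 3.72e21 Hz.
The photon relation is E = hf, giving E = 2.465e-12 J.
Converting to GeV: E = 0.01538 GeV ≈ 0.0154 GeV.

0.0154 GeV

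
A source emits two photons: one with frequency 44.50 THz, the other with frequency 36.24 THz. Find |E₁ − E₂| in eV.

Using E = hf: E₁ = 2.9486e-20 J, E₂ = 2.4013e-20 J.
|ΔE| = |2.9486e-20 − 2.4013e-20| = 5.47e-21 J = 0.0342 eV.

0.0342 eV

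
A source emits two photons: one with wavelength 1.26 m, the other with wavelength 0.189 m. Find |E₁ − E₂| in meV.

5.58e-3 meV

Using E = hc/λ: E₁ = 1.577e-25 J, E₂ = 1.051e-24 J.
|ΔE| = |1.577e-25 − 1.051e-24| = 8.93e-25 J = 5.58e-3 meV.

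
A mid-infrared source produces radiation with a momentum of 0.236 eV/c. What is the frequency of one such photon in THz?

In SI units: p = 0.236 eV/c = 1.2613e-28 kg·m/s.
For a photon f = pc/h, so f = 5.706e13 Hz.
Converting to THz: f = 57.06 THz ≈ 57.1 THz.

57.1 THz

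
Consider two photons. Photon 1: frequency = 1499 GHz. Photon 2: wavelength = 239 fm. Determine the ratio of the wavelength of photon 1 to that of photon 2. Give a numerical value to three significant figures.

8.37 × 10^8

λ_1 = 2.000 × 10^-4 m (from frequency = 1499 GHz, via λ = c/f).
λ_2 = 2.390 × 10^-13 m (from wavelength = 239 fm, via λ given directly).
Ratio = 2.000 × 10^-4 / 2.390 × 10^-13 = 8.37 × 10^8.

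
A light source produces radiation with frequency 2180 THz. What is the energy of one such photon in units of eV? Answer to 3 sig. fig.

Take h = 6.62607015e-34 J·s, 1 eV = 1.602176634e-19 J.
First convert: f = 2180 THz = 2.18e15 Hz.
Apply E = hf: E = 1.444e-18 J.
Converting to eV: E = 9.016 eV ≈ 9.02 eV.

9.02 eV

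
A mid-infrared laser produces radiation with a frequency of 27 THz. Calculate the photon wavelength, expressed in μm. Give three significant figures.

In SI units: f = 27 THz = 2.7 × 10^13 Hz.
Apply λ = c/f: λ = 1.110 × 10^-5 m.
Converting to μm: λ = 11.10 μm ≈ 11.1 μm.

11.1 μm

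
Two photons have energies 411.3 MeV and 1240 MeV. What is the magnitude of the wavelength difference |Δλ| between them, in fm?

2.01 fm

Using λ = hc/E: λ₁ = 3.0144 × 10^-15 m, λ₂ = 9.9987 × 10^-16 m.
|Δλ| = |3.0144 × 10^-15 − 9.9987 × 10^-16| = 2.01 × 10^-15 m = 2.01 fm.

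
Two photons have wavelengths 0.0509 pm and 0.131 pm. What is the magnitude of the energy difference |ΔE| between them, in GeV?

0.0149 GeV

Using E = hc/λ: E₁ = 3.903·10^-12 J, E₂ = 1.516·10^-12 J.
|ΔE| = |3.903·10^-12 − 1.516·10^-12| = 2.39·10^-12 J = 0.0149 GeV.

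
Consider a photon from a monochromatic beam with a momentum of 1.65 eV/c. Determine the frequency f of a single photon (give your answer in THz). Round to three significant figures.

(h = 6.62607015·10^-34 J·s, c = 2.99792458·10^8 m/s, 1 eV = 1.602176634·10^-19 J.)
Convert to SI: p = 1.65 eV/c = 8.8181·10^-28 kg·m/s.
For a photon f = pc/h, so f = 3.990·10^14 Hz.
Converting to THz: f = 399.0 THz ≈ 399 THz.

399 THz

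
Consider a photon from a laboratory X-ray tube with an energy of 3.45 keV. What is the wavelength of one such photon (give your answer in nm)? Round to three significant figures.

0.359 nm

Take h = 6.62607015 × 10^-34 J·s, c = 2.99792458 × 10^8 m/s, 1 eV = 1.602176634 × 10^-19 J.
Convert to SI: E = 3.45 keV = 5.5275 × 10^-16 J.
The photon relation is λ = hc/E, giving λ = 3.594 × 10^-10 m.
Converting to nm: λ = 0.3594 nm ≈ 0.359 nm.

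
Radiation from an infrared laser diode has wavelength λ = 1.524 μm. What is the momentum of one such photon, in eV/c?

0.814 eV/c

Convert to SI: λ = 1.524 μm = 1.524 × 10^-6 m.
For a photon p = h/λ, so p = 4.348 × 10^-28 kg·m/s.
Converting to eV/c: p = 0.8135 eV/c ≈ 0.814 eV/c.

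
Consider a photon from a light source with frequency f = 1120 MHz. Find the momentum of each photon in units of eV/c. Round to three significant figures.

Convert to SI: f = 1120 MHz = 1.12 × 10^9 Hz.
Apply p = hf/c: p = 2.475 × 10^-33 kg·m/s.
Converting to eV/c: p = 4.632 × 10^-6 eV/c ≈ 4.63 × 10^-6 eV/c.

4.63 × 10^-6 eV/c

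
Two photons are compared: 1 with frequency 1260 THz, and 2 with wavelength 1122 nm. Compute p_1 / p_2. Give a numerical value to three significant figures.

4.72

p_1 = 2.785 × 10^-27 kg·m/s (from frequency = 1260 THz, via p = hf/c).
p_2 = 5.906 × 10^-28 kg·m/s (from wavelength = 1122 nm, via p = h/λ).
Ratio = 2.785 × 10^-27 / 5.906 × 10^-28 = 4.72.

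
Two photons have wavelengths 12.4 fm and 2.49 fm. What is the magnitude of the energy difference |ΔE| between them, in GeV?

Using E = hc/λ: E₁ = 1.602e-11 J, E₂ = 7.978e-11 J.
|ΔE| = |1.602e-11 − 7.978e-11| = 6.38e-11 J = 0.398 GeV.

0.398 GeV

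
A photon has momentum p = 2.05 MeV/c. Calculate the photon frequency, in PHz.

Take h = 6.62607015 × 10^-34 J·s, c = 2.99792458 × 10^8 m/s, 1 eV = 1.602176634 × 10^-19 J.
First convert: p = 2.05 MeV/c = 1.0956 × 10^-21 kg·m/s.
Apply f = pc/h: f = 4.957 × 10^20 Hz.
Converting to PHz: f = 495700 PHz ≈ 4.96 × 10^5 PHz.

4.96 × 10^5 PHz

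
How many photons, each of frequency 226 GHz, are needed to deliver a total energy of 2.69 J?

Per-photon energy: E = 1.497e-22 J (from frequency = 226 GHz).
N = E_total / E_photon = 2.69 J / 1.497e-22 J = 1.80e22.

1.80e22 photons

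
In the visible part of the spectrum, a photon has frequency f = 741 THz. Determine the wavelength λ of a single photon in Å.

4050 Å

First convert: f = 741 THz = 7.41 × 10^14 Hz.
For a photon λ = c/f, so λ = 4.046 × 10^-7 m.
Converting to Å: λ = 4046 Å ≈ 4050 Å.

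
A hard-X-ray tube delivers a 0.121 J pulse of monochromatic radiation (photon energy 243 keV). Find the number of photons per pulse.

Per-photon energy: E = 3.893·10^-14 J (from energy = 243 keV).
N = E_total / E_photon = 0.121 J / 3.893·10^-14 J = 3.11·10^12.

3.11·10^12 photons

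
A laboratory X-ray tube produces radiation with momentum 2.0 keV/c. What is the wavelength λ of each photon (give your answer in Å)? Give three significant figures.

In SI units: p = 2.0 keV/c = 1.0689e-24 kg·m/s.
The photon relation is λ = h/p, giving λ = 6.199e-10 m.
Converting to Å: λ = 6.199 Å ≈ 6.20 Å.

6.20 Å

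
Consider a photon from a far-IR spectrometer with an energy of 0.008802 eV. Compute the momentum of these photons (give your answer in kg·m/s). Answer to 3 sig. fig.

Use c = 2.99792458e8 m/s, 1 eV = 1.602176634e-19 J.
First convert: E = 0.008802 eV = 1.4102e-21 J.
The photon relation is p = E/c, giving p = 4.704e-30 kg·m/s.
So p ≈ 4.70e-30 kg·m/s.

4.70e-30 kg·m/s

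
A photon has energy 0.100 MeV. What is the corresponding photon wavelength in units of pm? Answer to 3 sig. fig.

Take h = 6.62607015 × 10^-34 J·s, c = 2.99792458 × 10^8 m/s, 1 eV = 1.602176634 × 10^-19 J.
First convert: E = 0.100 MeV = 1.6022 × 10^-14 J.
The photon relation is λ = hc/E, giving λ = 1.240 × 10^-11 m.
Converting to pm: λ = 12.40 pm ≈ 12.4 pm.

12.4 pm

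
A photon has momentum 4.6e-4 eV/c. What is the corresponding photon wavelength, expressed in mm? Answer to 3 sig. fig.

Take h = 6.62607015e-34 J·s, c = 2.99792458e8 m/s, 1 eV = 1.602176634e-19 J.
First convert: p = 4.6e-4 eV/c = 2.4584e-31 kg·m/s.
Apply λ = h/p: λ = 0.002695 m.
Converting to mm: λ = 2.695 mm ≈ 2.70 mm.

2.70 mm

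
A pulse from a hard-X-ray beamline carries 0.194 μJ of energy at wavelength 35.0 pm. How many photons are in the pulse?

3.42e7 photons

Per-photon energy: E = 5.676e-15 J (from wavelength = 35.0 pm).
N = E_total / E_photon = 1.94e-7 J / 5.676e-15 J = 3.42e7.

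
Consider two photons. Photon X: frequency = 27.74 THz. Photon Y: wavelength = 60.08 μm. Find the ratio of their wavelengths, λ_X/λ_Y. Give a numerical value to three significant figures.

0.180

λ_X = 1.081 × 10^-5 m (from frequency = 27.74 THz, via λ = c/f).
λ_Y = 6.008 × 10^-5 m (from wavelength = 60.08 μm, via λ given directly).
Ratio = 1.081 × 10^-5 / 6.008 × 10^-5 = 0.180.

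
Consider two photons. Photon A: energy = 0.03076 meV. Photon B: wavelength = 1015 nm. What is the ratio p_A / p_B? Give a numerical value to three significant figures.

p_A = 1.644·10^-32 kg·m/s (from energy = 0.03076 meV, via p = E/c).
p_B = 6.528·10^-28 kg·m/s (from wavelength = 1015 nm, via p = h/λ).
Ratio = 1.644·10^-32 / 6.528·10^-28 = 2.52·10^-5.

2.52·10^-5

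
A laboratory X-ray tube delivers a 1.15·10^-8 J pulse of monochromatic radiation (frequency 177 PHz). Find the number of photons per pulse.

Per-photon energy: E = 1.173·10^-16 J (from frequency = 177 PHz).
N = E_total / E_photon = 1.15·10^-8 J / 1.173·10^-16 J = 9.81·10^7.

9.81·10^7 photons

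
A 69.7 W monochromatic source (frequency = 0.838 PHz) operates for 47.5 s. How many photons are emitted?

5.96e21 photons

Total energy: E_total = P·t = 69.7 × 47.5 = 3311 J.
Per-photon energy: E = 5.553e-19 J.
N = E_total / E_photon = 5.96e21.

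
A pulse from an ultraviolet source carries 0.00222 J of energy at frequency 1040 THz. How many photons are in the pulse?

3.22e15 photons

Per-photon energy: E = 6.891e-19 J (from frequency = 1040 THz).
N = E_total / E_photon = 0.00222 J / 6.891e-19 J = 3.22e15.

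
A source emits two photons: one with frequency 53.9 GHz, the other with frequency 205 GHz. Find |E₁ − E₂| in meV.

Using E = hf: E₁ = 3.571 × 10^-23 J, E₂ = 1.358 × 10^-22 J.
|ΔE| = |3.571 × 10^-23 − 1.358 × 10^-22| = 1.00 × 10^-22 J = 0.625 meV.

0.625 meV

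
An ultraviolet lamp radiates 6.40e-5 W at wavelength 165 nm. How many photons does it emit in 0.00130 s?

6.91e10 photons

Total energy: E_total = P·t = 6.40e-5 × 0.00130 = 8.320e-8 J.
Per-photon energy: E = 1.204e-18 J.
N = E_total / E_photon = 6.91e10.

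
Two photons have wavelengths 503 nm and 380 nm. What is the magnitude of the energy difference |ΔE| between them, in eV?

Using E = hc/λ: E₁ = 3.949 × 10^-19 J, E₂ = 5.227 × 10^-19 J.
|ΔE| = |3.949 × 10^-19 − 5.227 × 10^-19| = 1.28 × 10^-19 J = 0.798 eV.

0.798 eV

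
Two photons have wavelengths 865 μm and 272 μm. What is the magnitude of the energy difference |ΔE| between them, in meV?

Using E = hc/λ: E₁ = 2.296e-22 J, E₂ = 7.303e-22 J.
|ΔE| = |2.296e-22 − 7.303e-22| = 5.01e-22 J = 3.12 meV.

3.12 meV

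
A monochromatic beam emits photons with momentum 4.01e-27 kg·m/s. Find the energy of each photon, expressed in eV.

(c = 2.99792458e8 m/s, 1 eV = 1.602176634e-19 J.)
For a photon E = pc, so E = 1.202e-18 J.
Converting to eV: E = 7.503 eV ≈ 7.50 eV.

7.50 eV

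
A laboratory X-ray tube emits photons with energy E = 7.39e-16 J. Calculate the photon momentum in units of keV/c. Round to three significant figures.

4.61 keV/c

Take c = 2.99792458e8 m/s, 1 eV = 1.602176634e-19 J.
For a photon p = E/c, so p = 2.465e-24 kg·m/s.
Converting to keV/c: p = 4.612 keV/c ≈ 4.61 keV/c.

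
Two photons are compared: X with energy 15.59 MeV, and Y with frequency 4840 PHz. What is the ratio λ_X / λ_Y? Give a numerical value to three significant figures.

1.28 × 10^-3

λ_X = 7.953 × 10^-14 m (from energy = 15.59 MeV, via λ = hc/E).
λ_Y = 6.194 × 10^-11 m (from frequency = 4840 PHz, via λ = c/f).
Ratio = 7.953 × 10^-14 / 6.194 × 10^-11 = 1.28 × 10^-3.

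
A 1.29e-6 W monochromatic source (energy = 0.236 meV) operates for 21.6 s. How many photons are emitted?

Total energy: E_total = P·t = 1.29e-6 × 21.6 = 2.786e-5 J.
Per-photon energy: E = 3.781e-23 J.
N = E_total / E_photon = 7.37e17.

7.37e17 photons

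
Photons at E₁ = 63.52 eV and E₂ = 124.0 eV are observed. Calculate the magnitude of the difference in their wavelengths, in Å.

Using λ = hc/E: λ₁ = 1.9519·10^-8 m, λ₂ = 9.9987·10^-9 m.
|Δλ| = |1.9519·10^-8 − 9.9987·10^-9| = 9.52·10^-9 m = 95.2 Å.

95.2 Å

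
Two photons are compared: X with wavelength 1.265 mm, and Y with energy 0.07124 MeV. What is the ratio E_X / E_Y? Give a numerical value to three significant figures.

E_X = 1.570 × 10^-22 J (from wavelength = 1.265 mm, via E = hc/λ).
E_Y = 1.141 × 10^-14 J (from energy = 0.07124 MeV, via E given directly).
Ratio = 1.570 × 10^-22 / 1.141 × 10^-14 = 1.38 × 10^-8.

1.38 × 10^-8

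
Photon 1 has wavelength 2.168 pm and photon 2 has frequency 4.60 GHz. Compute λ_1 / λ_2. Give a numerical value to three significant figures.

3.33 × 10^-11

λ_1 = 2.168 × 10^-12 m (from wavelength = 2.168 pm, via λ given directly).
λ_2 = 0.06517 m (from frequency = 4.60 GHz, via λ = c/f).
Ratio = 2.168 × 10^-12 / 0.06517 = 3.33 × 10^-11.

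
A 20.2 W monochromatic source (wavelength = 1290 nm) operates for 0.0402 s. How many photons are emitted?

5.27 × 10^18 photons

Total energy: E_total = P·t = 20.2 × 0.0402 = 0.8120 J.
Per-photon energy: E = 1.540 × 10^-19 J.
N = E_total / E_photon = 5.27 × 10^18.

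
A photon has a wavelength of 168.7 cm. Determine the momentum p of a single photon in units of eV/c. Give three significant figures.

7.35·10^-7 eV/c

Convert to SI: λ = 168.7 cm = 1.687 m.
For a photon p = h/λ, so p = 3.928·10^-34 kg·m/s.
Converting to eV/c: p = 7.349·10^-7 eV/c ≈ 7.35·10^-7 eV/c.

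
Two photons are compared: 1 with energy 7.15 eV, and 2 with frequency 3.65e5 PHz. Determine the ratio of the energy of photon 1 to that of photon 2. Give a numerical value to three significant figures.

4.74e-6

E_1 = 1.146e-18 J (from energy = 7.15 eV, via E given directly).
E_2 = 2.419e-13 J (from frequency = 3.65e5 PHz, via E = hf).
Ratio = 1.146e-18 / 2.419e-13 = 4.74e-6.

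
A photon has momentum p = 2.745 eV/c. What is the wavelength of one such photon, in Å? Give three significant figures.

4520 Å

Convert to SI: p = 2.745 eV/c = 1.4670 × 10^-27 kg·m/s.
The photon relation is λ = h/p, giving λ = 4.517 × 10^-7 m.
Converting to Å: λ = 4517 Å ≈ 4520 Å.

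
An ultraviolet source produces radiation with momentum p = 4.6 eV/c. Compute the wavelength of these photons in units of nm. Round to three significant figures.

270 nm

Use h = 6.62607015 × 10^-34 J·s, c = 2.99792458 × 10^8 m/s, 1 eV = 1.602176634 × 10^-19 J.
Convert to SI: p = 4.6 eV/c = 2.4584 × 10^-27 kg·m/s.
Since λ = h/p for a photon, λ = 2.695 × 10^-7 m.
Converting to nm: λ = 269.5 nm ≈ 270 nm.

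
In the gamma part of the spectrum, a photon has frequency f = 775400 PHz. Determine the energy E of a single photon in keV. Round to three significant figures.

Take h = 6.62607015e-34 J·s, 1 eV = 1.602176634e-19 J.
First convert: f = 775400 PHz = 7.754e20 Hz.
Apply E = hf: E = 5.138e-13 J.
Converting to keV: E = 3207 keV ≈ 3210 keV.

3210 keV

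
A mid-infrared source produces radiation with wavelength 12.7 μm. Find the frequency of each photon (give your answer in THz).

In SI units: λ = 12.7 μm = 1.27e-5 m.
The photon relation is f = c/λ, giving f = 2.361e13 Hz.
Converting to THz: f = 23.61 THz ≈ 23.6 THz.

23.6 THz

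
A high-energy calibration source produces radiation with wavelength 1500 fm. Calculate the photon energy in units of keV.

827 keV

First convert: λ = 1500 fm = 1.50 × 10^-12 m.
Since E = hc/λ for a photon, E = 1.324 × 10^-13 J.
Converting to keV: E = 826.6 keV ≈ 827 keV.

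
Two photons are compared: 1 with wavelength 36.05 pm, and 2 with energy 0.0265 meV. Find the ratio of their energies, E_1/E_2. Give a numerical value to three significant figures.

E_1 = 5.510e-15 J (from wavelength = 36.05 pm, via E = hc/λ).
E_2 = 4.246e-24 J (from energy = 0.0265 meV, via E given directly).
Ratio = 5.510e-15 / 4.246e-24 = 1.30e9.

1.30e9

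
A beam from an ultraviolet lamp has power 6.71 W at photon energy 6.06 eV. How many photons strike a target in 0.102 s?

7.05e17 photons

Total energy: E_total = P·t = 6.71 × 0.102 = 0.6844 J.
Per-photon energy: E = 9.709e-19 J.
N = E_total / E_photon = 7.05e17.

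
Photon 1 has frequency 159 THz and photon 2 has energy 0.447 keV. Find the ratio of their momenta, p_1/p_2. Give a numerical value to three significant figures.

1.47e-3

p_1 = 3.514e-28 kg·m/s (from frequency = 159 THz, via p = hf/c).
p_2 = 2.389e-25 kg·m/s (from energy = 0.447 keV, via p = E/c).
Ratio = 3.514e-28 / 2.389e-25 = 1.47e-3.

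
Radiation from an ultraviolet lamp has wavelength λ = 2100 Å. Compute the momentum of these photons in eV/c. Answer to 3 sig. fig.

5.90 eV/c

Take h = 6.62607015·10^-34 J·s, c = 2.99792458·10^8 m/s, 1 eV = 1.602176634·10^-19 J.
First convert: λ = 2100 Å = 2.1·10^-7 m.
The photon relation is p = h/λ, giving p = 3.155·10^-27 kg·m/s.
Converting to eV/c: p = 5.904 eV/c ≈ 5.90 eV/c.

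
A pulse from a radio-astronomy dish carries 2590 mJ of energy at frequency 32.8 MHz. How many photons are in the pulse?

Per-photon energy: E = 2.173e-26 J (from frequency = 32.8 MHz).
N = E_total / E_photon = 2.59 J / 2.173e-26 J = 1.19e26.

1.19e26 photons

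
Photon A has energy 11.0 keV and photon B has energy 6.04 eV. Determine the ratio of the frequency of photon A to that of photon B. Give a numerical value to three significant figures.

1820

f_A = 2.660 × 10^18 Hz (from energy = 11.0 keV, via f = E/h).
f_B = 1.460 × 10^15 Hz (from energy = 6.04 eV, via f = E/h).
Ratio = 2.660 × 10^18 / 1.460 × 10^15 = 1820.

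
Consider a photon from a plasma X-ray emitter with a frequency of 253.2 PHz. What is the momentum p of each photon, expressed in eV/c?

1050 eV/c

In SI units: f = 253.2 PHz = 2.532e17 Hz.
For a photon p = hf/c, so p = 5.596e-25 kg·m/s.
Converting to eV/c: p = 1047 eV/c ≈ 1050 eV/c.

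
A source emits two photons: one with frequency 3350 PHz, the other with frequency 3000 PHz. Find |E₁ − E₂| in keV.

1.45 keV

Using E = hf: E₁ = 2.220e-15 J, E₂ = 1.988e-15 J.
|ΔE| = |2.220e-15 − 1.988e-15| = 2.32e-16 J = 1.45 keV.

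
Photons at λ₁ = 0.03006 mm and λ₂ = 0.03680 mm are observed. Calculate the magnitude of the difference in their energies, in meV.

Using E = hc/λ: E₁ = 6.6083 × 10^-21 J, E₂ = 5.3980 × 10^-21 J.
|ΔE| = |6.6083 × 10^-21 − 5.3980 × 10^-21| = 1.21 × 10^-21 J = 7.55 meV.

7.55 meV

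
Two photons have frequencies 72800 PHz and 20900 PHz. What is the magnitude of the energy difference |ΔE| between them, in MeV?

Using E = hf: E₁ = 4.824e-14 J, E₂ = 1.385e-14 J.
|ΔE| = |4.824e-14 − 1.385e-14| = 3.44e-14 J = 0.215 MeV.

0.215 MeV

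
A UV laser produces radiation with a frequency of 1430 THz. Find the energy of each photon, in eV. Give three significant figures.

(h = 6.62607015e-34 J·s, 1 eV = 1.602176634e-19 J.)
In SI units: f = 1430 THz = 1.43e15 Hz.
The photon relation is E = hf, giving E = 9.475e-19 J.
Converting to eV: E = 5.914 eV ≈ 5.91 eV.

5.91 eV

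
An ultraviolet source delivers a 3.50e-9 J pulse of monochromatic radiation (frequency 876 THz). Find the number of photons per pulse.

Per-photon energy: E = 5.804e-19 J (from frequency = 876 THz).
N = E_total / E_photon = 3.50e-9 J / 5.804e-19 J = 6.03e9.

6.03e9 photons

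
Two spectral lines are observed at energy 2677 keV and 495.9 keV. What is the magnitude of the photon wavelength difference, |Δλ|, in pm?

2.04 pm

Using λ = hc/E: λ₁ = 4.6315e-13 m, λ₂ = 2.5002e-12 m.
|Δλ| = |4.6315e-13 − 2.5002e-12| = 2.04e-12 m = 2.04 pm.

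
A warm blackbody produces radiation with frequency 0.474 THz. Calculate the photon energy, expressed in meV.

1.96 meV

Use h = 6.62607015 × 10^-34 J·s, 1 eV = 1.602176634 × 10^-19 J.
Convert to SI: f = 0.474 THz = 4.74 × 10^11 Hz.
Apply E = hf: E = 3.141 × 10^-22 J.
Converting to meV: E = 1.960 meV ≈ 1.96 meV.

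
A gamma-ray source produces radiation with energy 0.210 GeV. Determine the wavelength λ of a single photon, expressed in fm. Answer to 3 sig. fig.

5.90 fm

(h = 6.62607015e-34 J·s, c = 2.99792458e8 m/s, 1 eV = 1.602176634e-19 J.)
In SI units: E = 0.210 GeV = 3.3646e-11 J.
Since λ = hc/E for a photon, λ = 5.904e-15 m.
Converting to fm: λ = 5.904 fm ≈ 5.90 fm.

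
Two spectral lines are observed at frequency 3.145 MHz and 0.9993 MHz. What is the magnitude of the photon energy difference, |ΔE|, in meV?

Using E = hf: E₁ = 2.0839e-27 J, E₂ = 6.6214e-28 J.
|ΔE| = |2.0839e-27 − 6.6214e-28| = 1.42e-27 J = 8.87e-6 meV.

8.87e-6 meV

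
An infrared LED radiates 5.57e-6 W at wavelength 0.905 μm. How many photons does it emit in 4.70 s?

1.19e14 photons

Total energy: E_total = P·t = 5.57e-6 × 4.70 = 2.618e-5 J.
Per-photon energy: E = 2.195e-19 J.
N = E_total / E_photon = 1.19e14.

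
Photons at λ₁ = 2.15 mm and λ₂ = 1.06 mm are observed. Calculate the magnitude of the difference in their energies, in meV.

0.593 meV

Using E = hc/λ: E₁ = 9.239e-23 J, E₂ = 1.874e-22 J.
|ΔE| = |9.239e-23 − 1.874e-22| = 9.50e-23 J = 0.593 meV.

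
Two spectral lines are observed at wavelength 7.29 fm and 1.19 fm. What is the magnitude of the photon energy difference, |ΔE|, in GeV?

Using E = hc/λ: E₁ = 2.725 × 10^-11 J, E₂ = 1.669 × 10^-10 J.
|ΔE| = |2.725 × 10^-11 − 1.669 × 10^-10| = 1.40 × 10^-10 J = 0.872 GeV.

0.872 GeV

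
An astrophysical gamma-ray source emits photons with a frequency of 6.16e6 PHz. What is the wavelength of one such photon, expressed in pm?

Take c = 2.99792458e8 m/s.
In SI units: f = 6.16e6 PHz = 6.16e21 Hz.
Apply λ = c/f: λ = 4.867e-14 m.
Converting to pm: λ = 0.04867 pm ≈ 0.0487 pm.

0.0487 pm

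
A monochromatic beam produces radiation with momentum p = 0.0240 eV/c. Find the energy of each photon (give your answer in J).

Take c = 2.99792458e8 m/s, 1 eV = 1.602176634e-19 J.
In SI units: p = 0.0240 eV/c = 1.2826e-29 kg·m/s.
The photon relation is E = pc, giving E = 3.845e-21 J.
So E ≈ 3.85e-21 J.

3.85e-21 J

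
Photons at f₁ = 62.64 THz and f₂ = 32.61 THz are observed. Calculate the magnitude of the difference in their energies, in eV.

Using E = hf: E₁ = 4.1506e-20 J, E₂ = 2.1608e-20 J.
|ΔE| = |4.1506e-20 − 2.1608e-20| = 1.99e-20 J = 0.124 eV.

0.124 eV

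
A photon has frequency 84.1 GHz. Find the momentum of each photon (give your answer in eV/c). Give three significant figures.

Take h = 6.62607015e-34 J·s, c = 2.99792458e8 m/s, 1 eV = 1.602176634e-19 J.
Convert to SI: f = 84.1 GHz = 8.41e10 Hz.
The photon relation is p = hf/c, giving p = 1.859e-31 kg·m/s.
Converting to eV/c: p = 3.478e-4 eV/c ≈ 3.48e-4 eV/c.

3.48e-4 eV/c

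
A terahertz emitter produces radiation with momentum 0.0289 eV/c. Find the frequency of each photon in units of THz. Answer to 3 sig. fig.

6.99 THz

(h = 6.62607015 × 10^-34 J·s, c = 2.99792458 × 10^8 m/s, 1 eV = 1.602176634 × 10^-19 J.)
Convert to SI: p = 0.0289 eV/c = 1.5445 × 10^-29 kg·m/s.
Apply f = pc/h: f = 6.988 × 10^12 Hz.
Converting to THz: f = 6.988 THz ≈ 6.99 THz.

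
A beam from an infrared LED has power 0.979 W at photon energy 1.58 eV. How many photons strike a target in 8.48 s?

Total energy: E_total = P·t = 0.979 × 8.48 = 8.302 J.
Per-photon energy: E = 2.531e-19 J.
N = E_total / E_photon = 3.28e19.

3.28e19 photons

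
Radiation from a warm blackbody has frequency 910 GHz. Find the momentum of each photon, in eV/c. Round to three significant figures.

3.76 × 10^-3 eV/c

Take h = 6.62607015 × 10^-34 J·s, c = 2.99792458 × 10^8 m/s, 1 eV = 1.602176634 × 10^-19 J.
In SI units: f = 910 GHz = 9.10 × 10^11 Hz.
Apply p = hf/c: p = 2.011 × 10^-30 kg·m/s.
Converting to eV/c: p = 0.003763 eV/c ≈ 3.76 × 10^-3 eV/c.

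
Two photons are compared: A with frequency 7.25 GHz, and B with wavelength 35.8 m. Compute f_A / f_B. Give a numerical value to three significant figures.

866

f_A = 7.250e9 Hz (from frequency = 7.25 GHz, via f given directly).
f_B = 8.374e6 Hz (from wavelength = 35.8 m, via f = c/λ).
Ratio = 7.250e9 / 8.374e6 = 866.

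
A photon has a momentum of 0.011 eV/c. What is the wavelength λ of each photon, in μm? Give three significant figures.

113 μm

Use h = 6.62607015 × 10^-34 J·s, c = 2.99792458 × 10^8 m/s, 1 eV = 1.602176634 × 10^-19 J.
First convert: p = 0.011 eV/c = 5.8787 × 10^-30 kg·m/s.
Apply λ = h/p: λ = 1.127 × 10^-4 m.
Converting to μm: λ = 112.7 μm ≈ 113 μm.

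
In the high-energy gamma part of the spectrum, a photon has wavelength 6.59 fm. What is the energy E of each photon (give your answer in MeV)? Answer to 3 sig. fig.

188 MeV

Use h = 6.62607015e-34 J·s, c = 2.99792458e8 m/s, 1 eV = 1.602176634e-19 J.
Convert to SI: λ = 6.59 fm = 6.59e-15 m.
For a photon E = hc/λ, so E = 3.014e-11 J.
Converting to MeV: E = 188.1 MeV ≈ 188 MeV.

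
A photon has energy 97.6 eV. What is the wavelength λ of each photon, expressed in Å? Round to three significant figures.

(h = 6.62607015e-34 J·s, c = 2.99792458e8 m/s, 1 eV = 1.602176634e-19 J.)
In SI units: E = 97.6 eV = 1.5637e-17 J.
For a photon λ = hc/E, so λ = 1.270e-8 m.
Converting to Å: λ = 127.0 Å ≈ 127 Å.

127 Å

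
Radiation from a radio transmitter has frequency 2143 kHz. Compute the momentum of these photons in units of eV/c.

8.86e-9 eV/c

Take h = 6.62607015e-34 J·s, c = 2.99792458e8 m/s, 1 eV = 1.602176634e-19 J.
Convert to SI: f = 2143 kHz = 2.143e6 Hz.
Apply p = hf/c: p = 4.736e-36 kg·m/s.
Converting to eV/c: p = 8.863e-9 eV/c ≈ 8.86e-9 eV/c.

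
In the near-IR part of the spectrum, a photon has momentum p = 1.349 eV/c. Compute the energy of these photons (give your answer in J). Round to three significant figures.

2.16 × 10^-19 J

First convert: p = 1.349 eV/c = 7.2094 × 10^-28 kg·m/s.
The photon relation is E = pc, giving E = 2.161 × 10^-19 J.
So E ≈ 2.16 × 10^-19 J.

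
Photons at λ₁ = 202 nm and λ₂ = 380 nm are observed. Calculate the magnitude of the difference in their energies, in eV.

Using E = hc/λ: E₁ = 9.834e-19 J, E₂ = 5.227e-19 J.
|ΔE| = |9.834e-19 − 5.227e-19| = 4.61e-19 J = 2.88 eV.

2.88 eV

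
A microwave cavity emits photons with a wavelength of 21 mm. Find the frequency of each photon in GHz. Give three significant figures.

14.3 GHz

Take c = 2.99792458·10^8 m/s.
In SI units: λ = 21 mm = 0.021 m.
Since f = c/λ for a photon, f = 1.428·10^10 Hz.
Converting to GHz: f = 14.28 GHz ≈ 14.3 GHz.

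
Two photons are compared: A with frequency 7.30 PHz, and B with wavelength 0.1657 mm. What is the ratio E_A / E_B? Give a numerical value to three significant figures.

4030

E_A = 4.837·10^-18 J (from frequency = 7.30 PHz, via E = hf).
E_B = 1.199·10^-21 J (from wavelength = 0.1657 mm, via E = hc/λ).
Ratio = 4.837·10^-18 / 1.199·10^-21 = 4030.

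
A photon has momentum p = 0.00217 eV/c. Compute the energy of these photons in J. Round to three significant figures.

3.48 × 10^-22 J

First convert: p = 0.00217 eV/c = 1.1597 × 10^-30 kg·m/s.
Apply E = pc: E = 3.477 × 10^-22 J.
So E ≈ 3.48 × 10^-22 J.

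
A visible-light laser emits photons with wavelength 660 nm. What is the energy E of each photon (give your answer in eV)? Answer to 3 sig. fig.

1.88 eV

Convert to SI: λ = 660 nm = 6.60e-7 m.
Apply E = hc/λ: E = 3.010e-19 J.
Converting to eV: E = 1.879 eV ≈ 1.88 eV.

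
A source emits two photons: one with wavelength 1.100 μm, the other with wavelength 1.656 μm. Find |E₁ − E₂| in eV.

Using E = hc/λ: E₁ = 1.8059 × 10^-19 J, E₂ = 1.1995 × 10^-19 J.
|ΔE| = |1.8059 × 10^-19 − 1.1995 × 10^-19| = 6.06 × 10^-20 J = 0.378 eV.

0.378 eV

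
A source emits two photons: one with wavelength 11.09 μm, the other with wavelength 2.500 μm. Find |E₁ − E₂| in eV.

Using E = hc/λ: E₁ = 1.7912e-20 J, E₂ = 7.9458e-20 J.
|ΔE| = |1.7912e-20 − 7.9458e-20| = 6.15e-20 J = 0.384 eV.

0.384 eV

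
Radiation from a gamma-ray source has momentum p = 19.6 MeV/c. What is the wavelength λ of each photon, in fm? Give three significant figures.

63.3 fm

In SI units: p = 19.6 MeV/c = 1.0475e-20 kg·m/s.
Apply λ = h/p: λ = 6.326e-14 m.
Converting to fm: λ = 63.26 fm ≈ 63.3 fm.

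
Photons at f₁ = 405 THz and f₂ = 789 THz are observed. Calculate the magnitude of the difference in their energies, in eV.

1.59 eV

Using E = hf: E₁ = 2.684·10^-19 J, E₂ = 5.228·10^-19 J.
|ΔE| = |2.684·10^-19 − 5.228·10^-19| = 2.54·10^-19 J = 1.59 eV.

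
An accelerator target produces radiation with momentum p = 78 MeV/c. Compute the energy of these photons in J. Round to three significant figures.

In SI units: p = 78 MeV/c = 4.1685 × 10^-20 kg·m/s.
The photon relation is E = pc, giving E = 1.250 × 10^-11 J.
So E ≈ 1.25 × 10^-11 J.

1.25 × 10^-11 J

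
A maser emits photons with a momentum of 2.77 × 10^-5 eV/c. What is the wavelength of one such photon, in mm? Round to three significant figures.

44.8 mm

Convert to SI: p = 2.77 × 10^-5 eV/c = 1.4804 × 10^-32 kg·m/s.
Apply λ = h/p: λ = 0.04476 m.
Converting to mm: λ = 44.76 mm ≈ 44.8 mm.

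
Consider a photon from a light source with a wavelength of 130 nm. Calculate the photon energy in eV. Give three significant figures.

Convert to SI: λ = 130 nm = 1.3e-7 m.
Since E = hc/λ for a photon, E = 1.528e-18 J.
Converting to eV: E = 9.537 eV ≈ 9.54 eV.

9.54 eV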